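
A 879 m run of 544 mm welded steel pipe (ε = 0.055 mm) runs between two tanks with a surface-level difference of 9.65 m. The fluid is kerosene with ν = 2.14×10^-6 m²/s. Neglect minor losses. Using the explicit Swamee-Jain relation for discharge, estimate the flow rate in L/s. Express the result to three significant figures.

Q ≈ 676 L/s

Swamee-Jain (Type II): Q = -0.965·√(gD⁵h_f/L)·ln[ε/(3.7D) + √(3.17ν²L/(gD³h_f))]
√(gD⁵h_f/L) = √(9.81·0.544⁵·9.65/879) = 0.07163
ε/(3.7D) = 2.73×10^-5; √(3.17ν²L/(gD³h_f)) = 2.89×10^-5
Q = -0.965·0.07163·ln(5.626×10^-5) = 0.6764 m³/s
Check: V = 2.91 m/s, Re = 7.40×10^5, f = 0.01389, h_f = 9.69 m ≈ 9.65 m ✓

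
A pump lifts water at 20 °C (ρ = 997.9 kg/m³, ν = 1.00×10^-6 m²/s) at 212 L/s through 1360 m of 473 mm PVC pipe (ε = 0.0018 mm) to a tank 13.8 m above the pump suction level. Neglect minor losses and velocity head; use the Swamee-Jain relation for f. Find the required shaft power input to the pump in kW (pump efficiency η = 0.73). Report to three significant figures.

P_shaft ≈ 47.0 kW

V = 4Q/(πD²) = 1.206 m/s; Re = 5.71×10^5; ε/D = 3.81×10^-6; f = 0.01285
h_f = f(L/D)V²/2g = 2.742 m
Total head H = z + h_f = 13.8 + 2.742 = 16.54 m
P_hyd = ρgQH = 997.9·9.81·0.212·16.54 = 34.33 kW
P_shaft = P_hyd/η = 34.33/0.73 = 47.03 kW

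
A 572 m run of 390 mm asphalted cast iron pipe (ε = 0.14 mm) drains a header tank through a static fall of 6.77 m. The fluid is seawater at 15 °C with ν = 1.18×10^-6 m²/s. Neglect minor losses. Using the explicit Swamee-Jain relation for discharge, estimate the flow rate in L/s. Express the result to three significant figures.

Swamee-Jain (Type II): Q = -0.965·√(gD⁵h_f/L)·ln[ε/(3.7D) + √(3.17ν²L/(gD³h_f))]
√(gD⁵h_f/L) = √(9.81·0.390⁵·6.77/572) = 0.03237
ε/(3.7D) = 9.70×10^-5; √(3.17ν²L/(gD³h_f)) = 2.53×10^-5
Q = -0.965·0.03237·ln(1.223×10^-4) = 0.2814 m³/s
Check: V = 2.36 m/s, Re = 7.78×10^5, f = 0.01643, h_f = 6.81 m ≈ 6.77 m ✓

Q ≈ 281 L/s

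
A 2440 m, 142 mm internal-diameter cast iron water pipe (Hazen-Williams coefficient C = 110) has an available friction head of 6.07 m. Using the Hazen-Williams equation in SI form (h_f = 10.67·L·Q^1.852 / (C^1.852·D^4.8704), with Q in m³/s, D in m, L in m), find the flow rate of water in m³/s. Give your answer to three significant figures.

Rearranging: Q = [h_f·C^1.852·D^4.8704 / (10.67·L)]^(1/1.852)
Q = [6.07·110^1.852·0.142^4.8704 / (10.67·2440)]^0.540 = 0.007092 m³/s

Q ≈ 0.00709 m³/s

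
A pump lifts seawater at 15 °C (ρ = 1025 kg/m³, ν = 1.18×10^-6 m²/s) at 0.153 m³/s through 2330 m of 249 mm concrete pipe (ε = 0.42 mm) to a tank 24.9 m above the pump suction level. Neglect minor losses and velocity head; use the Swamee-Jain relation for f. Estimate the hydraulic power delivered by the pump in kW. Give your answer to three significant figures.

V = 4Q/(πD²) = 3.142 m/s; Re = 6.63×10^5; ε/D = 0.00169; f = 0.02281
h_f = f(L/D)V²/2g = 107.4 m
Total head H = z + h_f = 24.9 + 107.4 = 132.3 m
P_hyd = ρgQH = 1025·9.81·0.153·132.3 = 203.5 kW

P_hyd ≈ 204 kW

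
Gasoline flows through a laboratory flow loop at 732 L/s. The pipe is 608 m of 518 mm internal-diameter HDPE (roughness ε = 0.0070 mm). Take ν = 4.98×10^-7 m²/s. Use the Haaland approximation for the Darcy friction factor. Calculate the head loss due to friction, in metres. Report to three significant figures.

V = 4Q/(πD²) = 4·0.732/(π·0.518²) = 3.473 m/s
Re = VD/ν = 3.473·0.518/4.98×10^-7 = 3.61×10^6 → turbulent
ε/D = 0.0070/518 = 1.35×10^-5
Haaland: f = 0.01003
h_f = f(L/D)V²/(2g) = 0.01003·(608/0.518)·3.473²/(2·9.81) = 7.237 m

h_f ≈ 7.24 m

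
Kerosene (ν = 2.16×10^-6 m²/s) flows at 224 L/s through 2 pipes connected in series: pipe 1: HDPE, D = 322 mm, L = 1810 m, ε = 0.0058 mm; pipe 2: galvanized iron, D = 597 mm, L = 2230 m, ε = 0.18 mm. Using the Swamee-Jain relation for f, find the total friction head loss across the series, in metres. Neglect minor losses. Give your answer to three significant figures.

H ≈ 32.1 m

Pipe 1: V = 2.751 m/s, Re = 4.10×10^5, ε/D = 1.80×10^-5, f = 0.01382, h_1 = f(L/D)V²/2g = 29.96 m
Pipe 2: V = 0.8002 m/s, Re = 2.21×10^5, ε/D = 3.02×10^-4, f = 0.01760, h_2 = f(L/D)V²/2g = 2.146 m
Series → Q common, losses add: H = Σh = 32.11 m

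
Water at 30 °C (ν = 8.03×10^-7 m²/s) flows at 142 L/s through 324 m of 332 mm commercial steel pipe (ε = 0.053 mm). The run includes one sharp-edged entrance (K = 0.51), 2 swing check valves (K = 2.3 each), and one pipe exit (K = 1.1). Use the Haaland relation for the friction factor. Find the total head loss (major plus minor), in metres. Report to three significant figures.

V = 4Q/(πD²) = 1.640 m/s; V²/2g = 0.1371 m
Re = 6.78×10^5, ε/D = 1.60×10^-4 → f = 0.01451 (Haaland)
Major: h_f = f(L/D)·V²/2g = 0.01451·975.9·0.1371 = 1.942 m
Minor: ΣK = 6.21; h_m = ΣK·V²/2g = 0.8516 m
Total H_L = 1.942 + 0.8516 = 2.794 m

H_L ≈ 2.79 m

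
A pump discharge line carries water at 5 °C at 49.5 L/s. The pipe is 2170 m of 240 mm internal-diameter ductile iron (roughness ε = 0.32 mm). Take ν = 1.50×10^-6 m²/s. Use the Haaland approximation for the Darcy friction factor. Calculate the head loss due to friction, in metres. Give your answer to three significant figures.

V = 4Q/(πD²) = 4·0.0495/(π·0.240²) = 1.094 m/s
Re = VD/ν = 1.094·0.240/1.50×10^-6 = 1.75×10^5 → turbulent
ε/D = 0.32/240 = 0.00133
Haaland: f = 0.02229
h_f = f(L/D)V²/(2g) = 0.02229·(2170/0.240)·1.094²/(2·9.81) = 12.30 m

h_f ≈ 12.3 m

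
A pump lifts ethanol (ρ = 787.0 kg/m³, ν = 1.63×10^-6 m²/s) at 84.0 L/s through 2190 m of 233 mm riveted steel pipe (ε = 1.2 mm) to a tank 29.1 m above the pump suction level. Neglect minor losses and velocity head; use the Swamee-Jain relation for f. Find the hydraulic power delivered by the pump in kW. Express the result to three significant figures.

P_hyd ≈ 56.4 kW

V = 4Q/(πD²) = 1.970 m/s; Re = 2.82×10^5; ε/D = 0.00515; f = 0.03111
h_f = f(L/D)V²/2g = 57.85 m
Total head H = z + h_f = 29.1 + 57.85 = 86.95 m
P_hyd = ρgQH = 787.0·9.81·0.0840·86.95 = 56.39 kW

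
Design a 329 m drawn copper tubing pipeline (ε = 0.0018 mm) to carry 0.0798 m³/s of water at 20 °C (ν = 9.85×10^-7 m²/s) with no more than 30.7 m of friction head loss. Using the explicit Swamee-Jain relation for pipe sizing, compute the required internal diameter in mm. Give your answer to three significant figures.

Swamee-Jain (Type III): D = 0.66·[ε^1.25·(LQ²/(gh_f))^4.75 + ν·Q^9.4·(L/(gh_f))^5.2]^0.04
LQ²/(gh_f) = 0.006957; L/(gh_f) = 1.092
Term 1 = ε^1.25·(…)^4.75 = 3.72×10^-18; Term 2 = ν·Q^9.4·(…)^5.2 = 7.45×10^-17
D = 0.66·(3.72×10^-18 + 7.45×10^-17)^0.04 = 0.1497 m = 150 mm
Check: V = 4.53 m/s, Re = 6.89×10^5, f = 0.01261, h_f = 29.0 m ≈ 30.7 m ✓

D ≈ 150 mm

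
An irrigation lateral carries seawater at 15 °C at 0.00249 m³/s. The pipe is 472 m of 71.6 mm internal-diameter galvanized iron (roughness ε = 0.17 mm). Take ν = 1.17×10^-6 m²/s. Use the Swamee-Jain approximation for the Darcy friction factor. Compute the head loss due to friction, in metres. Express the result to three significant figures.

h_f ≈ 3.65 m

V = 4Q/(πD²) = 4·0.00249/(π·0.0716²) = 0.6184 m/s
Re = VD/ν = 0.6184·0.0716/1.17×10^-6 = 3.78×10^4 → turbulent
ε/D = 0.17/71.6 = 0.00237
Swamee-Jain: f = 0.02838
h_f = f(L/D)V²/(2g) = 0.02838·(472/0.0716)·0.6184²/(2·9.81) = 3.647 m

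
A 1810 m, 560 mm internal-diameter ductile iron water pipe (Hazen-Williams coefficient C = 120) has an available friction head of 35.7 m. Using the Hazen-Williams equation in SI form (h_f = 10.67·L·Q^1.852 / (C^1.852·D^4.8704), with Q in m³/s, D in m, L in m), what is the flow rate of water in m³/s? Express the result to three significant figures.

Q ≈ 0.873 m³/s

Rearranging: Q = [h_f·C^1.852·D^4.8704 / (10.67·L)]^(1/1.852)
Q = [35.7·120^1.852·0.560^4.8704 / (10.67·1810)]^0.540 = 0.8733 m³/s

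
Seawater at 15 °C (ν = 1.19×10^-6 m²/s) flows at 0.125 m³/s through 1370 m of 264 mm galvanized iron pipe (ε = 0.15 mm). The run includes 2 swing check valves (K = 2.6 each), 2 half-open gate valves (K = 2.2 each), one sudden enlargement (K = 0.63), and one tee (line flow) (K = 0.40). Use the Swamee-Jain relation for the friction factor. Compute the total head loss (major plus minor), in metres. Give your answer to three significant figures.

V = 4Q/(πD²) = 2.284 m/s; V²/2g = 0.2658 m
Re = 5.07×10^5, ε/D = 5.68×10^-4 → f = 0.01818 (Swamee-Jain)
Major: h_f = f(L/D)·V²/2g = 0.01818·5189·0.2658 = 25.07 m
Minor: ΣK = 10.6; h_m = ΣK·V²/2g = 2.825 m
Total H_L = 25.07 + 2.825 = 27.90 m

H_L ≈ 27.9 m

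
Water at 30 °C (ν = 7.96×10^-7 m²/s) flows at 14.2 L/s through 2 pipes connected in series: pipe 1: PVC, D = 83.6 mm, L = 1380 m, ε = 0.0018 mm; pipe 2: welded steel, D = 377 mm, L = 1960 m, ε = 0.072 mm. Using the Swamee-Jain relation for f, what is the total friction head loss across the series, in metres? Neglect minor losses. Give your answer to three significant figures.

Pipe 1: V = 2.587 m/s, Re = 2.72×10^5, ε/D = 2.15×10^-5, f = 0.01488, h_1 = f(L/D)V²/2g = 83.79 m
Pipe 2: V = 0.1272 m/s, Re = 6.02×10^4, ε/D = 1.91×10^-4, f = 0.02075, h_2 = f(L/D)V²/2g = 0.08897 m
Series → Q common, losses add: H = Σh = 83.87 m

H ≈ 83.9 m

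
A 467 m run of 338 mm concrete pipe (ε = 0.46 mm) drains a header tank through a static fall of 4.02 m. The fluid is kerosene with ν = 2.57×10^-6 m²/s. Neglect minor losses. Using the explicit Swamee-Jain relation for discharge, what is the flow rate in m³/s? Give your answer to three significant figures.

Q ≈ 0.144 m³/s

Swamee-Jain (Type II): Q = -0.965·√(gD⁵h_f/L)·ln[ε/(3.7D) + √(3.17ν²L/(gD³h_f))]
√(gD⁵h_f/L) = √(9.81·0.338⁵·4.02/467) = 0.01930
ε/(3.7D) = 3.68×10^-4; √(3.17ν²L/(gD³h_f)) = 8.01×10^-5
Q = -0.965·0.01930·ln(4.480×10^-4) = 0.1436 m³/s
Check: V = 1.60 m/s, Re = 2.11×10^5, f = 0.02246, h_f = 4.05 m ≈ 4.02 m ✓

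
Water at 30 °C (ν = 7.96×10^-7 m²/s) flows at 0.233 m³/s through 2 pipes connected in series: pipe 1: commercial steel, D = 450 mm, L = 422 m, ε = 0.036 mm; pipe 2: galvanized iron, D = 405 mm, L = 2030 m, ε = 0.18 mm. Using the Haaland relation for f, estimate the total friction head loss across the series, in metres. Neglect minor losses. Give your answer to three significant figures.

Pipe 1: V = 1.465 m/s, Re = 8.28×10^5, ε/D = 8.00×10^-5, f = 0.01326, h_1 = f(L/D)V²/2g = 1.360 m
Pipe 2: V = 1.809 m/s, Re = 9.20×10^5, ε/D = 4.44×10^-4, f = 0.01682, h_2 = f(L/D)V²/2g = 14.05 m
Series → Q common, losses add: H = Σh = 15.41 m

H ≈ 15.4 m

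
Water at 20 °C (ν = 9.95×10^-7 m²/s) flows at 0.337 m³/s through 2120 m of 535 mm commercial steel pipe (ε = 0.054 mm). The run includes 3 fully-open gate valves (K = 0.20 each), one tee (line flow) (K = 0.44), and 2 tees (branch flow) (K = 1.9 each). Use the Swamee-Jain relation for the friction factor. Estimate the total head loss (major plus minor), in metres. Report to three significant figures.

V = 4Q/(πD²) = 1.499 m/s; V²/2g = 0.1145 m
Re = 8.06×10^5, ε/D = 1.01×10^-4 → f = 0.01378 (Swamee-Jain)
Major: h_f = f(L/D)·V²/2g = 0.01378·3963·0.1145 = 6.254 m
Minor: ΣK = 4.84; h_m = ΣK·V²/2g = 0.5544 m
Total H_L = 6.254 + 0.5544 = 6.809 m

H_L ≈ 6.81 m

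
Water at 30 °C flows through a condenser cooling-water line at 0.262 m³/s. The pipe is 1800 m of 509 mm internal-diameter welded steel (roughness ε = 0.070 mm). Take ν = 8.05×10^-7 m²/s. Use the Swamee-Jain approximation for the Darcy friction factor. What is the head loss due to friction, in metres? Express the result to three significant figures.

h_f ≈ 4.26 m

V = 4Q/(πD²) = 4·0.262/(π·0.509²) = 1.288 m/s
Re = VD/ν = 1.288·0.509/8.05×10^-7 = 8.14×10^5 → turbulent
ε/D = 0.070/509 = 1.38×10^-4
Swamee-Jain: f = 0.01424
h_f = f(L/D)V²/(2g) = 0.01424·(1800/0.509)·1.288²/(2·9.81) = 4.257 m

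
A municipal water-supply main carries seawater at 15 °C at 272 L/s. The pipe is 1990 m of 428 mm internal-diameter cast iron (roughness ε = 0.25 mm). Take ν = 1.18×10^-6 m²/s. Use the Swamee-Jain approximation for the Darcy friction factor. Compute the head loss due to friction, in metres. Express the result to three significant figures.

h_f ≈ 15.3 m

V = 4Q/(πD²) = 4·0.272/(π·0.428²) = 1.891 m/s
Re = VD/ν = 1.891·0.428/1.18×10^-6 = 6.86×10^5 → turbulent
ε/D = 0.25/428 = 5.84×10^-4
Swamee-Jain: f = 0.01805
h_f = f(L/D)V²/(2g) = 0.01805·(1990/0.428)·1.891²/(2·9.81) = 15.29 m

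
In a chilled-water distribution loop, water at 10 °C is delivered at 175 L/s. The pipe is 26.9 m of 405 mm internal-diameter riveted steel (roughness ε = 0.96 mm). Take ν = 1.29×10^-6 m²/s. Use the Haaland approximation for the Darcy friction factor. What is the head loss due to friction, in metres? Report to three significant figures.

V = 4Q/(πD²) = 4·0.175/(π·0.405²) = 1.358 m/s
Re = VD/ν = 1.358·0.405/1.29×10^-6 = 4.26×10^5 → turbulent
ε/D = 0.96/405 = 0.00237
Haaland: f = 0.02490
h_f = f(L/D)V²/(2g) = 0.02490·(26.9/0.405)·1.358²/(2·9.81) = 0.1556 m

h_f ≈ 0.156 m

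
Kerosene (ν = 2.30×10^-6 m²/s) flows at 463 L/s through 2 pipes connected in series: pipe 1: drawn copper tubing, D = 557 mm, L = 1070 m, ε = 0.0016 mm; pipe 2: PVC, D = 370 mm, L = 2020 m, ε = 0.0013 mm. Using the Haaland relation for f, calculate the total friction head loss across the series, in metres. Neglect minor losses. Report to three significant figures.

H ≈ 68.6 m

Pipe 1: V = 1.900 m/s, Re = 4.60×10^5, ε/D = 2.87×10^-6, f = 0.01329, h_1 = f(L/D)V²/2g = 4.698 m
Pipe 2: V = 4.306 m/s, Re = 6.93×10^5, ε/D = 3.51×10^-6, f = 0.01238, h_2 = f(L/D)V²/2g = 63.88 m
Series → Q common, losses add: H = Σh = 68.58 m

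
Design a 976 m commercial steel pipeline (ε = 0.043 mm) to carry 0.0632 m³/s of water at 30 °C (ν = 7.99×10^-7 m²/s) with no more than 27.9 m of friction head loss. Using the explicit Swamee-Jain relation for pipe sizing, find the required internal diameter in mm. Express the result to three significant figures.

Swamee-Jain (Type III): D = 0.66·[ε^1.25·(LQ²/(gh_f))^4.75 + ν·Q^9.4·(L/(gh_f))^5.2]^0.04
LQ²/(gh_f) = 0.01424; L/(gh_f) = 3.566
Term 1 = ε^1.25·(…)^4.75 = 5.91×10^-15; Term 2 = ν·Q^9.4·(…)^5.2 = 3.17×10^-15
D = 0.66·(5.91×10^-15 + 3.17×10^-15)^0.04 = 0.1811 m = 181 mm
Check: V = 2.45 m/s, Re = 5.56×10^5, f = 0.01572, h_f = 26.0 m ≈ 27.9 m ✓

D ≈ 181 mm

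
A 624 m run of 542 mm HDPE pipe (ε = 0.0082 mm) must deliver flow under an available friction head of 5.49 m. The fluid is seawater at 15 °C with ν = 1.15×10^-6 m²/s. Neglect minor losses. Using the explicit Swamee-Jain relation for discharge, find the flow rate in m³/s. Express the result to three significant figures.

Q ≈ 0.659 m³/s

Swamee-Jain (Type II): Q = -0.965·√(gD⁵h_f/L)·ln[ε/(3.7D) + √(3.17ν²L/(gD³h_f))]
√(gD⁵h_f/L) = √(9.81·0.542⁵·5.49/624) = 0.06354
ε/(3.7D) = 4.09×10^-6; √(3.17ν²L/(gD³h_f)) = 1.75×10^-5
Q = -0.965·0.06354·ln(2.156×10^-5) = 0.6588 m³/s
Check: V = 2.86 m/s, Re = 1.35×10^6, f = 0.01148, h_f = 5.49 m ≈ 5.49 m ✓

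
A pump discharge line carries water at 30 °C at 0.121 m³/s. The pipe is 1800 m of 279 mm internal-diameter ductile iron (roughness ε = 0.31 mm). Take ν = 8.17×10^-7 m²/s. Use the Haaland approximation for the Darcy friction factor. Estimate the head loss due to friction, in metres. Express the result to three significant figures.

V = 4Q/(πD²) = 4·0.121/(π·0.279²) = 1.979 m/s
Re = VD/ν = 1.979·0.279/8.17×10^-7 = 6.76×10^5 → turbulent
ε/D = 0.31/279 = 0.00111
Haaland: f = 0.02055
h_f = f(L/D)V²/(2g) = 0.02055·(1800/0.279)·1.979²/(2·9.81) = 26.47 m

h_f ≈ 26.5 m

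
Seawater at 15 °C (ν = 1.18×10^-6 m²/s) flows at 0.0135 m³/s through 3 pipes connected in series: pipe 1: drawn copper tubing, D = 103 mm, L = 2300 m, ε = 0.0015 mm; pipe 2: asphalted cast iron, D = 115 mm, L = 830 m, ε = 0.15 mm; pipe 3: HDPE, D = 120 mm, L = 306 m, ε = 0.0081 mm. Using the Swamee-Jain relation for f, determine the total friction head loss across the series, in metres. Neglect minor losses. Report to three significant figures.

H ≈ 67.5 m

Pipe 1: V = 1.620 m/s, Re = 1.41×10^5, ε/D = 1.46×10^-5, f = 0.01675, h_1 = f(L/D)V²/2g = 50.03 m
Pipe 2: V = 1.300 m/s, Re = 1.27×10^5, ε/D = 0.00130, f = 0.02293, h_2 = f(L/D)V²/2g = 14.25 m
Pipe 3: V = 1.194 m/s, Re = 1.21×10^5, ε/D = 6.75×10^-5, f = 0.01761, h_3 = f(L/D)V²/2g = 3.261 m
Series → Q common, losses add: H = Σh = 67.54 m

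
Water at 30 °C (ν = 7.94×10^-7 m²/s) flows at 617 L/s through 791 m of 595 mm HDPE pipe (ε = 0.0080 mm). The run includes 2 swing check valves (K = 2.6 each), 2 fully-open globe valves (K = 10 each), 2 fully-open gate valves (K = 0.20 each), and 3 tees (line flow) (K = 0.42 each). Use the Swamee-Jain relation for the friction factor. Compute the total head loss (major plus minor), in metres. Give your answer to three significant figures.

H_L ≈ 10.4 m

V = 4Q/(πD²) = 2.219 m/s; V²/2g = 0.2510 m
Re = 1.66×10^6, ε/D = 1.34×10^-5 → f = 0.01112 (Swamee-Jain)
Major: h_f = f(L/D)·V²/2g = 0.01112·1329·0.2510 = 3.709 m
Minor: ΣK = 26.9; h_m = ΣK·V²/2g = 6.741 m
Total H_L = 3.709 + 6.741 = 10.45 m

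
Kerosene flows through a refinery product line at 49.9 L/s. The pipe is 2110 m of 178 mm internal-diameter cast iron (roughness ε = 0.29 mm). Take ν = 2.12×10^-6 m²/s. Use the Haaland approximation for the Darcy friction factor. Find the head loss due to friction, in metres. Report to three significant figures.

V = 4Q/(πD²) = 4·0.0499/(π·0.178²) = 2.005 m/s
Re = VD/ν = 2.005·0.178/2.12×10^-6 = 1.68×10^5 → turbulent
ε/D = 0.29/178 = 0.00163
Haaland: f = 0.02330
h_f = f(L/D)V²/(2g) = 0.02330·(2110/0.178)·2.005²/(2·9.81) = 56.60 m

h_f ≈ 56.6 m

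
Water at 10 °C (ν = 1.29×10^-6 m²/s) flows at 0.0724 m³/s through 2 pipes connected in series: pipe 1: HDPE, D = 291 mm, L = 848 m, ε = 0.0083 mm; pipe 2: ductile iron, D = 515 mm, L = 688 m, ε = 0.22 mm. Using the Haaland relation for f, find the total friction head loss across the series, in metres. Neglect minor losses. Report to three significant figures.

H ≈ 2.82 m

Pipe 1: V = 1.089 m/s, Re = 2.46×10^5, ε/D = 2.85×10^-5, f = 0.01511, h_1 = f(L/D)V²/2g = 2.659 m
Pipe 2: V = 0.3476 m/s, Re = 1.39×10^5, ε/D = 4.27×10^-4, f = 0.01896, h_2 = f(L/D)V²/2g = 0.1559 m
Series → Q common, losses add: H = Σh = 2.815 m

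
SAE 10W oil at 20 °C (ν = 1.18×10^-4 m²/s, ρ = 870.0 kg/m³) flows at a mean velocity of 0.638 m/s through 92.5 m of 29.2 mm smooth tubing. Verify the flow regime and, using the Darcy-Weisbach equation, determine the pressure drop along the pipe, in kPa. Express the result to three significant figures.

Re = VD/ν = 0.638·0.02920/1.18×10^-4 = 158 → laminar (Re < 2300)
f = 64/Re = 0.4054
h_f = f(L/D)V²/(2g) = 0.4054·(92.5/0.02920)·0.638²/(2·9.81) = 26.64 m
Δp = ρg·h_f = 870.0·9.81·26.64 = 227.4 kPa

Δp ≈ 227 kPa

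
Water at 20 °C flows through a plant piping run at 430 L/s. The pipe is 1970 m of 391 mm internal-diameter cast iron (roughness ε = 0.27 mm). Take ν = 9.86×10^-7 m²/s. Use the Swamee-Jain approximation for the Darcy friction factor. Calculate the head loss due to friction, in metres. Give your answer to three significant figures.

h_f ≈ 60.4 m

V = 4Q/(πD²) = 4·0.430/(π·0.391²) = 3.581 m/s
Re = VD/ν = 3.581·0.391/9.86×10^-7 = 1.42×10^6 → turbulent
ε/D = 0.27/391 = 6.91×10^-4
Swamee-Jain: f = 0.01834
h_f = f(L/D)V²/(2g) = 0.01834·(1970/0.391)·3.581²/(2·9.81) = 60.41 m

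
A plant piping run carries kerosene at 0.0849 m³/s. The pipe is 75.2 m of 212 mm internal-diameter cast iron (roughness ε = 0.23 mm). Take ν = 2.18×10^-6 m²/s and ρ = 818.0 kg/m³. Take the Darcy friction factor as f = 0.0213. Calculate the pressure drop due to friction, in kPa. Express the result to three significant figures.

Δp ≈ 17.9 kPa

V = 4Q/(πD²) = 4·0.0849/(π·0.212²) = 2.405 m/s
h_f = f(L/D)V²/(2g) = 0.02130·(75.2/0.212)·2.405²/(2·9.81) = 2.228 m
Δp = ρg·h_f = 818.0·9.81·2.228 = 17.88 kPa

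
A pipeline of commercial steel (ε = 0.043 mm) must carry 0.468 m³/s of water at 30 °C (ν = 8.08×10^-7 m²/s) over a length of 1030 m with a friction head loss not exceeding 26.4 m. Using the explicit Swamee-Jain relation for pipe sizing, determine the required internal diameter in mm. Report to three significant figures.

D ≈ 395 mm

Swamee-Jain (Type III): D = 0.66·[ε^1.25·(LQ²/(gh_f))^4.75 + ν·Q^9.4·(L/(gh_f))^5.2]^0.04
LQ²/(gh_f) = 0.8711; L/(gh_f) = 3.977
Term 1 = ε^1.25·(…)^4.75 = 1.81×10^-6; Term 2 = ν·Q^9.4·(…)^5.2 = 8.42×10^-7
D = 0.66·(1.81×10^-6 + 8.42×10^-7)^0.04 = 0.3949 m = 395 mm
Check: V = 3.82 m/s, Re = 1.87×10^6, f = 0.01308, h_f = 25.4 m ≈ 26.4 m ✓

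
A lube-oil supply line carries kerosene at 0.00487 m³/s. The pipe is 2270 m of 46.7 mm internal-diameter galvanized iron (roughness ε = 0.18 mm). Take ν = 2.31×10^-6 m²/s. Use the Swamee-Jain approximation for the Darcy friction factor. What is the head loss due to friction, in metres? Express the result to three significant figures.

V = 4Q/(πD²) = 4·0.00487/(π·0.0467²) = 2.843 m/s
Re = VD/ν = 2.843·0.0467/2.31×10^-6 = 5.75×10^4 → turbulent
ε/D = 0.18/46.7 = 0.00385
Swamee-Jain: f = 0.03029
h_f = f(L/D)V²/(2g) = 0.03029·(2270/0.0467)·2.843²/(2·9.81) = 606.7 m

h_f ≈ 607 m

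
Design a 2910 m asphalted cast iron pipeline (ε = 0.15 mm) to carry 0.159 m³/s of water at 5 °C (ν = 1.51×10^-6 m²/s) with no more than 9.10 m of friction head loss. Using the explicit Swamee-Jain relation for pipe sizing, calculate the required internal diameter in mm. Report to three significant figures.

D ≈ 417 mm

Swamee-Jain (Type III): D = 0.66·[ε^1.25·(LQ²/(gh_f))^4.75 + ν·Q^9.4·(L/(gh_f))^5.2]^0.04
LQ²/(gh_f) = 0.8241; L/(gh_f) = 32.60
Term 1 = ε^1.25·(…)^4.75 = 6.62×10^-6; Term 2 = ν·Q^9.4·(…)^5.2 = 3.47×10^-6
D = 0.66·(6.62×10^-6 + 3.47×10^-6)^0.04 = 0.4166 m = 417 mm
Check: V = 1.17 m/s, Re = 3.22×10^5, f = 0.01737, h_f = 8.41 m ≈ 9.10 m ✓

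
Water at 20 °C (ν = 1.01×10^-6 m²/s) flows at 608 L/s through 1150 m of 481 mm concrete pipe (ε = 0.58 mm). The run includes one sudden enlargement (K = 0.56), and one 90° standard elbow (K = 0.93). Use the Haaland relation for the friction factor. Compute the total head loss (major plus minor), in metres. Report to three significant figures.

H_L ≈ 29.2 m

V = 4Q/(πD²) = 3.346 m/s; V²/2g = 0.5706 m
Re = 1.59×10^6, ε/D = 0.00121 → f = 0.02075 (Haaland)
Major: h_f = f(L/D)·V²/2g = 0.02075·2391·0.5706 = 28.31 m
Minor: ΣK = 1.49; h_m = ΣK·V²/2g = 0.8502 m
Total H_L = 28.31 + 0.8502 = 29.16 m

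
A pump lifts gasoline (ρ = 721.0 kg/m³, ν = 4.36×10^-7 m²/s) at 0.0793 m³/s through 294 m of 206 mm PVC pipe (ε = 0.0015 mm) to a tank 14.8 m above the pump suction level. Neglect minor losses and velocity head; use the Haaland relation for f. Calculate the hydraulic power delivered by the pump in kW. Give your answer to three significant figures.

V = 4Q/(πD²) = 2.379 m/s; Re = 1.12×10^6; ε/D = 7.28×10^-6; f = 0.01150
h_f = f(L/D)V²/2g = 4.736 m
Total head H = z + h_f = 14.8 + 4.736 = 19.54 m
P_hyd = ρgQH = 721.0·9.81·0.0793·19.54 = 10.96 kW

P_hyd ≈ 11.0 kW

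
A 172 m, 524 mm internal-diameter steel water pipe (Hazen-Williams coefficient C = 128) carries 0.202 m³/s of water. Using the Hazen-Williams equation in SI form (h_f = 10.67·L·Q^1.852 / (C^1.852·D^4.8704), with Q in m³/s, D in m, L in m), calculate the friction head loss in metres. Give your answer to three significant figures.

h_f = 10.67·172·0.202^1.852 / (128^1.852·0.524^4.8704) = 0.2765 m

h_f ≈ 0.276 m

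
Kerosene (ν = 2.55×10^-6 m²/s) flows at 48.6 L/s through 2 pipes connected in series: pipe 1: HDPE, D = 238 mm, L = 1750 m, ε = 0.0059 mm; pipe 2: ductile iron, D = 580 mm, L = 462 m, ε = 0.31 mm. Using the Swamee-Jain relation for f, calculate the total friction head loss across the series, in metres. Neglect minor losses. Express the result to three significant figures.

H ≈ 8.06 m

Pipe 1: V = 1.092 m/s, Re = 1.02×10^5, ε/D = 2.48×10^-5, f = 0.01794, h_1 = f(L/D)V²/2g = 8.025 m
Pipe 2: V = 0.1839 m/s, Re = 4.18×10^4, ε/D = 5.34×10^-4, f = 0.02344, h_2 = f(L/D)V²/2g = 0.03220 m
Series → Q common, losses add: H = Σh = 8.057 m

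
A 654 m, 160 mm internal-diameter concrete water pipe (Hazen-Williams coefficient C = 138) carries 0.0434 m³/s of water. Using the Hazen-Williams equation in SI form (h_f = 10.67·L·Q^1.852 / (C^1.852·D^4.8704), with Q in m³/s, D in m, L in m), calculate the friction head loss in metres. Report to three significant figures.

h_f ≈ 17.1 m

h_f = 10.67·654·0.0434^1.852 / (138^1.852·0.160^4.8704) = 17.12 m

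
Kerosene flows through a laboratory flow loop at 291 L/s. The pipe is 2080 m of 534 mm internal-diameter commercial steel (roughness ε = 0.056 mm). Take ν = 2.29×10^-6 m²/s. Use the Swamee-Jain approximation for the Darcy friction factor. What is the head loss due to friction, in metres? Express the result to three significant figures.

V = 4Q/(πD²) = 4·0.291/(π·0.534²) = 1.299 m/s
Re = VD/ν = 1.299·0.534/2.29×10^-6 = 3.03×10^5 → turbulent
ε/D = 0.056/534 = 1.05×10^-4
Swamee-Jain: f = 0.01546
h_f = f(L/D)V²/(2g) = 0.01546·(2080/0.534)·1.299²/(2·9.81) = 5.182 m

h_f ≈ 5.18 m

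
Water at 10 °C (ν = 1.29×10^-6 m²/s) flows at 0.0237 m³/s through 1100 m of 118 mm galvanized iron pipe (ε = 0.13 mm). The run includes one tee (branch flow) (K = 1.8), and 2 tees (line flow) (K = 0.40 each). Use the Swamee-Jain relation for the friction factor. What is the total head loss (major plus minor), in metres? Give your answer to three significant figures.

H_L ≈ 48.8 m

V = 4Q/(πD²) = 2.167 m/s; V²/2g = 0.2394 m
Re = 1.98×10^5, ε/D = 0.00110 → f = 0.02159 (Swamee-Jain)
Major: h_f = f(L/D)·V²/2g = 0.02159·9322·0.2394 = 48.19 m
Minor: ΣK = 2.60; h_m = ΣK·V²/2g = 0.6224 m
Total H_L = 48.19 + 0.6224 = 48.81 m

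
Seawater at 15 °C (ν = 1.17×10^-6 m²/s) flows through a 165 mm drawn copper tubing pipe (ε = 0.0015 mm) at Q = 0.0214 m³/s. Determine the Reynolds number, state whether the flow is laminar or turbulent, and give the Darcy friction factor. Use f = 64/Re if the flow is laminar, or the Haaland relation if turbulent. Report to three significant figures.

V = 4Q/(πD²) = 1.001 m/s
Re = VD/ν = 1.001·0.165/1.17×10^-6 = 1.41×10^5
Re > 4000 → turbulent; ε/D = 9.09×10^-6
Haaland: f = 0.01665

Re ≈ 1.41×10^5; turbulent; f ≈ 0.0166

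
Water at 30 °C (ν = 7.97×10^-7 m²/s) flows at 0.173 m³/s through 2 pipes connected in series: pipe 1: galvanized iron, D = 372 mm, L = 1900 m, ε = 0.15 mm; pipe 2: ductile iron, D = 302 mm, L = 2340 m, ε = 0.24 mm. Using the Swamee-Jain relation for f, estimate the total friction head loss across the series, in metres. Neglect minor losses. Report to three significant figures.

Pipe 1: V = 1.592 m/s, Re = 7.43×10^5, ε/D = 4.03×10^-4, f = 0.01680, h_1 = f(L/D)V²/2g = 11.08 m
Pipe 2: V = 2.415 m/s, Re = 9.15×10^5, ε/D = 7.95×10^-4, f = 0.01907, h_2 = f(L/D)V²/2g = 43.93 m
Series → Q common, losses add: H = Σh = 55.01 m

H ≈ 55.0 m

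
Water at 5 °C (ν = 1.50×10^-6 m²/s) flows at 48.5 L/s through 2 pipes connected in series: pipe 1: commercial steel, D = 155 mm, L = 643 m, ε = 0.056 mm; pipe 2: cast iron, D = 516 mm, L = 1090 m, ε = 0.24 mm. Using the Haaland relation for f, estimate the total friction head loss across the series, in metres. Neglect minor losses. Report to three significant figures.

H ≈ 24.4 m

Pipe 1: V = 2.570 m/s, Re = 2.66×10^5, ε/D = 3.61×10^-4, f = 0.01739, h_1 = f(L/D)V²/2g = 24.30 m
Pipe 2: V = 0.2319 m/s, Re = 7.98×10^4, ε/D = 4.65×10^-4, f = 0.02055, h_2 = f(L/D)V²/2g = 0.1190 m
Series → Q common, losses add: H = Σh = 24.42 m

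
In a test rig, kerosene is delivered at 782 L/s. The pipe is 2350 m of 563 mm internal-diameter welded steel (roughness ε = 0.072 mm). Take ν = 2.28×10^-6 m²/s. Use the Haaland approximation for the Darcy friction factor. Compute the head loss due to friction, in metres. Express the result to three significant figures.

V = 4Q/(πD²) = 4·0.782/(π·0.563²) = 3.141 m/s
Re = VD/ν = 3.141·0.563/2.28×10^-6 = 7.76×10^5 → turbulent
ε/D = 0.072/563 = 1.28×10^-4
Haaland: f = 0.01399
h_f = f(L/D)V²/(2g) = 0.01399·(2350/0.563)·3.141²/(2·9.81) = 29.36 m

h_f ≈ 29.4 m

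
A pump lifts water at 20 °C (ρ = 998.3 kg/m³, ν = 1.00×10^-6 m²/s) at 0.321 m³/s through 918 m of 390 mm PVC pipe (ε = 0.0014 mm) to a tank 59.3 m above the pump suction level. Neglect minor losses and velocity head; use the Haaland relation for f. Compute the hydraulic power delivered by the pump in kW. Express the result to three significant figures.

V = 4Q/(πD²) = 2.687 m/s; Re = 1.05×10^6; ε/D = 3.59×10^-6; f = 0.01156
h_f = f(L/D)V²/2g = 10.01 m
Total head H = z + h_f = 59.3 + 10.01 = 69.31 m
P_hyd = ρgQH = 998.3·9.81·0.321·69.31 = 217.9 kW

P_hyd ≈ 218 kW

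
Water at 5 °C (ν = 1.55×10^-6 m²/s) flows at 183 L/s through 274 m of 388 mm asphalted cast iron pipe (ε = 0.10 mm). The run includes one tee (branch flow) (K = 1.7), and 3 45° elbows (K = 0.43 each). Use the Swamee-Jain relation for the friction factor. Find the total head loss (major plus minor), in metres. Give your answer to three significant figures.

V = 4Q/(πD²) = 1.548 m/s; V²/2g = 0.1221 m
Re = 3.87×10^5, ε/D = 2.58×10^-4 → f = 0.01636 (Swamee-Jain)
Major: h_f = f(L/D)·V²/2g = 0.01636·706.2·0.1221 = 1.411 m
Minor: ΣK = 2.99; h_m = ΣK·V²/2g = 0.3651 m
Total H_L = 1.411 + 0.3651 = 1.776 m

H_L ≈ 1.78 m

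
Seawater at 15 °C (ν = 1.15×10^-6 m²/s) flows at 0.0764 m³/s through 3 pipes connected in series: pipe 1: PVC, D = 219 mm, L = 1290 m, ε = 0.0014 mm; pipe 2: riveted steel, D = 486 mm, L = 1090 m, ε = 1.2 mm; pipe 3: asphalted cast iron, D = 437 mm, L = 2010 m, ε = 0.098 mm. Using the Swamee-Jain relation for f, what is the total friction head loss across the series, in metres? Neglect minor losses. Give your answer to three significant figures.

H ≈ 18.6 m

Pipe 1: V = 2.028 m/s, Re = 3.86×10^5, ε/D = 6.39×10^-6, f = 0.01380, h_1 = f(L/D)V²/2g = 17.05 m
Pipe 2: V = 0.4118 m/s, Re = 1.74×10^5, ε/D = 0.00247, f = 0.02586, h_2 = f(L/D)V²/2g = 0.5014 m
Pipe 3: V = 0.5094 m/s, Re = 1.94×10^5, ε/D = 2.24×10^-4, f = 0.01737, h_3 = f(L/D)V²/2g = 1.057 m
Series → Q common, losses add: H = Σh = 18.61 m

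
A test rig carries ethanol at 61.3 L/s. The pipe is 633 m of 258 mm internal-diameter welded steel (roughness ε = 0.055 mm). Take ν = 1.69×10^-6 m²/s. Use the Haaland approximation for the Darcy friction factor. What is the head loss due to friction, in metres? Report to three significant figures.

h_f ≈ 2.96 m

V = 4Q/(πD²) = 4·0.0613/(π·0.258²) = 1.173 m/s
Re = VD/ν = 1.173·0.258/1.69×10^-6 = 1.79×10^5 → turbulent
ε/D = 0.055/258 = 2.13×10^-4
Haaland: f = 0.01721
h_f = f(L/D)V²/(2g) = 0.01721·(633/0.258)·1.173²/(2·9.81) = 2.959 m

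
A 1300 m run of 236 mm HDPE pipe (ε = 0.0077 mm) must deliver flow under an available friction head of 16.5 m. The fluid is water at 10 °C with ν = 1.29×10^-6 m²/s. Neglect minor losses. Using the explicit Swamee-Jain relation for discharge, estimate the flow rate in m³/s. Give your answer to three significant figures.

Swamee-Jain (Type II): Q = -0.965·√(gD⁵h_f/L)·ln[ε/(3.7D) + √(3.17ν²L/(gD³h_f))]
√(gD⁵h_f/L) = √(9.81·0.236⁵·16.5/1300) = 0.009547
ε/(3.7D) = 8.82×10^-6; √(3.17ν²L/(gD³h_f)) = 5.68×10^-5
Q = -0.965·0.009547·ln(6.559×10^-5) = 0.08874 m³/s
Check: V = 2.03 m/s, Re = 3.71×10^5, f = 0.01424, h_f = 16.5 m ≈ 16.5 m ✓

Q ≈ 0.0887 m³/s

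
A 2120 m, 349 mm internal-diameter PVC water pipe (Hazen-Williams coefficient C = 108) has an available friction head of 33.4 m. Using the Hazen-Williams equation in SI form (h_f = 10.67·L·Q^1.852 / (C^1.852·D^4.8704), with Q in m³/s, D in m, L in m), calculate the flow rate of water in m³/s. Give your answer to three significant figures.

Rearranging: Q = [h_f·C^1.852·D^4.8704 / (10.67·L)]^(1/1.852)
Q = [33.4·108^1.852·0.349^4.8704 / (10.67·2120)]^0.540 = 0.2008 m³/s

Q ≈ 0.201 m³/s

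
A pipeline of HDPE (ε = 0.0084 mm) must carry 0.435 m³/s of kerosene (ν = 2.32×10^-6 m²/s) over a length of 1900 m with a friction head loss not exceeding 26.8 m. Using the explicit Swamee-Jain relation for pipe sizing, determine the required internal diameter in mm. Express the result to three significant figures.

D ≈ 435 mm

Swamee-Jain (Type III): D = 0.66·[ε^1.25·(LQ²/(gh_f))^4.75 + ν·Q^9.4·(L/(gh_f))^5.2]^0.04
LQ²/(gh_f) = 1.368; L/(gh_f) = 7.227
Term 1 = ε^1.25·(…)^4.75 = 2.00×10^-6; Term 2 = ν·Q^9.4·(…)^5.2 = 2.72×10^-5
D = 0.66·(2.00×10^-6 + 2.72×10^-5)^0.04 = 0.4346 m = 435 mm
Check: V = 2.93 m/s, Re = 5.49×10^5, f = 0.01320, h_f = 25.3 m ≈ 26.8 m ✓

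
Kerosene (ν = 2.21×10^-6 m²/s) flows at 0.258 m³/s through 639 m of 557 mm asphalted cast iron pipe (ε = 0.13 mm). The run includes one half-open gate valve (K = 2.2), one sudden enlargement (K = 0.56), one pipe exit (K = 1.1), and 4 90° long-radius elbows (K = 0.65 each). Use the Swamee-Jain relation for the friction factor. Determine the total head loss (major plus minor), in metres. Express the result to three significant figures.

V = 4Q/(πD²) = 1.059 m/s; V²/2g = 0.05714 m
Re = 2.67×10^5, ε/D = 2.33×10^-4 → f = 0.01678 (Swamee-Jain)
Major: h_f = f(L/D)·V²/2g = 0.01678·1147·0.05714 = 1.100 m
Minor: ΣK = 6.46; h_m = ΣK·V²/2g = 0.3691 m
Total H_L = 1.100 + 0.3691 = 1.469 m

H_L ≈ 1.47 m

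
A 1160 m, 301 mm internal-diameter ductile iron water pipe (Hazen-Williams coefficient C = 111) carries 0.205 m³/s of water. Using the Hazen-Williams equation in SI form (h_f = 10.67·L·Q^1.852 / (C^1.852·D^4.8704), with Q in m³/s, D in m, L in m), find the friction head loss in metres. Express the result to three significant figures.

h_f ≈ 37.1 m

h_f = 10.67·1160·0.205^1.852 / (111^1.852·0.301^4.8704) = 37.12 m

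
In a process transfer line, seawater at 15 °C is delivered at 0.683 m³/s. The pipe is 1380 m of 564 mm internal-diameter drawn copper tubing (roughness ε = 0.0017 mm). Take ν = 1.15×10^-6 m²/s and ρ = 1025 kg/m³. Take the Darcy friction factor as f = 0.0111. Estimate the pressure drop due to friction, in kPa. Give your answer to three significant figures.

Δp ≈ 104 kPa

V = 4Q/(πD²) = 4·0.683/(π·0.564²) = 2.734 m/s
h_f = f(L/D)V²/(2g) = 0.01110·(1380/0.564)·2.734²/(2·9.81) = 10.35 m
Δp = ρg·h_f = 1025·9.81·10.35 = 104.0 kPa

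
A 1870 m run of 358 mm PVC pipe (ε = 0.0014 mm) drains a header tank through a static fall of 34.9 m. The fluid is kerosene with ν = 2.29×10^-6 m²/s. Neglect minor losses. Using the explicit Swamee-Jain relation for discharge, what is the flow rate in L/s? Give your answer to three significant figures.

Swamee-Jain (Type II): Q = -0.965·√(gD⁵h_f/L)·ln[ε/(3.7D) + √(3.17ν²L/(gD³h_f))]
√(gD⁵h_f/L) = √(9.81·0.358⁵·34.9/1870) = 0.03281
ε/(3.7D) = 1.06×10^-6; √(3.17ν²L/(gD³h_f)) = 4.45×10^-5
Q = -0.965·0.03281·ln(4.554×10^-5) = 0.3165 m³/s
Check: V = 3.14 m/s, Re = 4.92×10^5, f = 0.01319, h_f = 34.7 m ≈ 34.9 m ✓

Q ≈ 317 L/s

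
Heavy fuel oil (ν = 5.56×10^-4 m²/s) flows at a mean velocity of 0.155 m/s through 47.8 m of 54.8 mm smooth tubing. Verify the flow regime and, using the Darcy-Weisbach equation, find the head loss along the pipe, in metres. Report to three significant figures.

Re = VD/ν = 0.155·0.05480/5.56×10^-4 = 15.3 → laminar (Re < 2300)
f = 64/Re = 4.189
h_f = f(L/D)V²/(2g) = 4.189·(47.8/0.05480)·0.155²/(2·9.81) = 4.475 m

h_f ≈ 4.47 m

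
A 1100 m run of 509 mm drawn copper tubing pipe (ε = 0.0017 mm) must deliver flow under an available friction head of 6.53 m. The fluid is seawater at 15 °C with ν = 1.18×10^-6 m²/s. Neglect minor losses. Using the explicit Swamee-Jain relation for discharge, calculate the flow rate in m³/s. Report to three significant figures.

Swamee-Jain (Type II): Q = -0.965·√(gD⁵h_f/L)·ln[ε/(3.7D) + √(3.17ν²L/(gD³h_f))]
√(gD⁵h_f/L) = √(9.81·0.509⁵·6.53/1100) = 0.04461
ε/(3.7D) = 9.03×10^-7; √(3.17ν²L/(gD³h_f)) = 2.40×10^-5
Q = -0.965·0.04461·ln(2.488×10^-5) = 0.4563 m³/s
Check: V = 2.24 m/s, Re = 9.67×10^5, f = 0.01175, h_f = 6.51 m ≈ 6.53 m ✓

Q ≈ 0.456 m³/s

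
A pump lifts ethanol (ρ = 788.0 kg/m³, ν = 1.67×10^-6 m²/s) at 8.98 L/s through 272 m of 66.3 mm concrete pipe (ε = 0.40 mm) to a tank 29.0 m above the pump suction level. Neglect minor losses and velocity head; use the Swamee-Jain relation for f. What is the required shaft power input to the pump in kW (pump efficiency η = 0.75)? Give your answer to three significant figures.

P_shaft ≈ 7.03 kW

V = 4Q/(πD²) = 2.601 m/s; Re = 1.03×10^5; ε/D = 0.00603; f = 0.03323
h_f = f(L/D)V²/2g = 47.01 m
Total head H = z + h_f = 29.0 + 47.01 = 76.01 m
P_hyd = ρgQH = 788.0·9.81·0.00898·76.01 = 5.276 kW
P_shaft = P_hyd/η = 5.276/0.75 = 7.035 kW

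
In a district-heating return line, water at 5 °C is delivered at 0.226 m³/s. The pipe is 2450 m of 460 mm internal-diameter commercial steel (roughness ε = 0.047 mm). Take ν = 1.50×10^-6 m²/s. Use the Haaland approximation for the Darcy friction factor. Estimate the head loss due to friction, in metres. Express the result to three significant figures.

h_f ≈ 7.33 m

V = 4Q/(πD²) = 4·0.226/(π·0.460²) = 1.360 m/s
Re = VD/ν = 1.360·0.460/1.50×10^-6 = 4.17×10^5 → turbulent
ε/D = 0.047/460 = 1.02×10^-4
Haaland: f = 0.01460
h_f = f(L/D)V²/(2g) = 0.01460·(2450/0.460)·1.360²/(2·9.81) = 7.330 m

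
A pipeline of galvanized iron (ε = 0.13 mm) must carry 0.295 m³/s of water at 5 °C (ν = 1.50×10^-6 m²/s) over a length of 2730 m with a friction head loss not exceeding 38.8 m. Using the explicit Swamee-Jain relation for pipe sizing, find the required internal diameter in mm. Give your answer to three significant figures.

D ≈ 390 mm

Swamee-Jain (Type III): D = 0.66·[ε^1.25·(LQ²/(gh_f))^4.75 + ν·Q^9.4·(L/(gh_f))^5.2]^0.04
LQ²/(gh_f) = 0.6242; L/(gh_f) = 7.172
Term 1 = ε^1.25·(…)^4.75 = 1.48×10^-6; Term 2 = ν·Q^9.4·(…)^5.2 = 4.38×10^-7
D = 0.66·(1.48×10^-6 + 4.38×10^-7)^0.04 = 0.3898 m = 390 mm
Check: V = 2.47 m/s, Re = 6.42×10^5, f = 0.01639, h_f = 35.7 m ≈ 38.8 m ✓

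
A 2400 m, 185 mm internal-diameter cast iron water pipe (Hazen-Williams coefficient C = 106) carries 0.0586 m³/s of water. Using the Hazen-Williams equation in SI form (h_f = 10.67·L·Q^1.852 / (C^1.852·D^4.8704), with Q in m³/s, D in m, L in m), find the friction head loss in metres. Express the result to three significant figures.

h_f ≈ 88.1 m

h_f = 10.67·2400·0.0586^1.852 / (106^1.852·0.185^4.8704) = 88.07 m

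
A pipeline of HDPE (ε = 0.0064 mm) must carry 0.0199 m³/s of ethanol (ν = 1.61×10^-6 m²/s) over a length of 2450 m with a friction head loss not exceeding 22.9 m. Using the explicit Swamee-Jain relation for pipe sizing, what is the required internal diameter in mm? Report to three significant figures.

Swamee-Jain (Type III): D = 0.66·[ε^1.25·(LQ²/(gh_f))^4.75 + ν·Q^9.4·(L/(gh_f))^5.2]^0.04
LQ²/(gh_f) = 0.004319; L/(gh_f) = 10.91
Term 1 = ε^1.25·(…)^4.75 = 1.89×10^-18; Term 2 = ν·Q^9.4·(…)^5.2 = 4.09×10^-17
D = 0.66·(1.89×10^-18 + 4.09×10^-17)^0.04 = 0.1462 m = 146 mm
Check: V = 1.19 m/s, Re = 1.08×10^5, f = 0.01787, h_f = 21.5 m ≈ 22.9 m ✓

D ≈ 146 mm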